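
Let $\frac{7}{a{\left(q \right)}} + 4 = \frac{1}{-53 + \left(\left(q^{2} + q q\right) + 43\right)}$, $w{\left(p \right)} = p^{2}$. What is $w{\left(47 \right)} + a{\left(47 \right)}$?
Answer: $\frac{38916023}{17631} \approx 2207.3$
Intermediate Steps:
$a{\left(q \right)} = \frac{7}{-4 + \frac{1}{-10 + 2 q^{2}}}$ ($a{\left(q \right)} = \frac{7}{-4 + \frac{1}{-53 + \left(\left(q^{2} + q q\right) + 43\right)}} = \frac{7}{-4 + \frac{1}{-53 + \left(\left(q^{2} + q^{2}\right) + 43\right)}} = \frac{7}{-4 + \frac{1}{-53 + \left(2 q^{2} + 43\right)}} = \frac{7}{-4 + \frac{1}{-53 + \left(43 + 2 q^{2}\right)}} = \frac{7}{-4 + \frac{1}{-10 + 2 q^{2}}}$)
$w{\left(47 \right)} + a{\left(47 \right)} = 47^{2} + \frac{14 \left(5 - 47^{2}\right)}{-41 + 8 \cdot 47^{2}} = 2209 + \frac{14 \left(5 - 2209\right)}{-41 + 8 \cdot 2209} = 2209 + \frac{14 \left(5 - 2209\right)}{-41 + 17672} = 2209 + 14 \cdot \frac{1}{17631} \left(-2204\right) = 2209 - \frac{30856}{17631} = \frac{38916023}{17631}$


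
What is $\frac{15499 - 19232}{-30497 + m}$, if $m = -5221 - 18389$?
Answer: $\frac{3733}{54107} \approx 0.068993$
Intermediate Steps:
$m = -23610$
$\frac{15499 - 19232}{-30497 + m} = \frac{15499 - 19232}{-30497 - 23610} = - \frac{3733}{-54107} = \left(-3733\right) \left(- \frac{1}{54107}\right) = \frac{3733}{54107}$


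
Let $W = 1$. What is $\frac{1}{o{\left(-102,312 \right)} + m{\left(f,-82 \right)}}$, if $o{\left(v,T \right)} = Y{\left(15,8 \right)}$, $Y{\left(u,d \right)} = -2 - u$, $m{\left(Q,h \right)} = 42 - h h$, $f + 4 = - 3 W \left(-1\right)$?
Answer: $- \frac{1}{6699} \approx -0.00014928$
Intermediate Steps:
$f = -1$ ($f = -4 + \left(-3\right) 1 \left(-1\right) = -4 - -3 = -4 + 3 = -1$)
$m{\left(Q,h \right)} = 42 - h^{2}$
$o{\left(v,T \right)} = -17$ ($o{\left(v,T \right)} = -2 - 15 = -17$)
$\frac{1}{o{\left(-102,312 \right)} + m{\left(f,-82 \right)}} = \frac{1}{-17 + \left(42 - \left(-82\right)^{2}\right)} = \frac{1}{-17 + \left(42 - 6724\right)} = \frac{1}{-17 - 6682} = \frac{1}{-6699} = - \frac{1}{6699}$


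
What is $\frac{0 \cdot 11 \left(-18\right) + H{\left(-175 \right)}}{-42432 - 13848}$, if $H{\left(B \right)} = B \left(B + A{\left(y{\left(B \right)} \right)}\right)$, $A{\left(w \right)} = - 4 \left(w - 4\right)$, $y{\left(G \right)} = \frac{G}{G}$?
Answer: $- \frac{815}{1608} \approx -0.50684$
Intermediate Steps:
$y{\left(G \right)} = 1$
$A{\left(w \right)} = 16 - 4 w$ ($A{\left(w \right)} = - 4 \left(-4 + w\right) = 16 - 4 w$)
$H{\left(B \right)} = B \left(12 + B\right)$ ($H{\left(B \right)} = B \left(B + \left(16 - 4\right)\right) = B \left(B + 12\right) = B \left(12 + B\right)$)
$\frac{0 \cdot 11 \left(-18\right) + H{\left(-175 \right)}}{-42432 - 13848} = \frac{0 \cdot 11 \left(-18\right) - 175 \left(12 - 175\right)}{-42432 - 13848} = \frac{0 \left(-18\right) - -28525}{-56280} = \left(0 + 28525\right) \left(- \frac{1}{56280}\right) = 28525 \left(- \frac{1}{56280}\right) = - \frac{815}{1608}$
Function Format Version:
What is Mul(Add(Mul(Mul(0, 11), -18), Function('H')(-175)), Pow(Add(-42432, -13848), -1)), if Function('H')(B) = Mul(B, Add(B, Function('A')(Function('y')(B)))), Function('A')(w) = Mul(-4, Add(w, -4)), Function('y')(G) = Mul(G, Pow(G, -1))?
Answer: Rational(-815, 1608) ≈ -0.50684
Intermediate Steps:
Function('y')(G) = 1
Function('A')(w) = Add(16, Mul(-4, w)) (Function('A')(w) = Mul(-4, Add(-4, w)) = Add(16, Mul(-4, w)))
Function('H')(B) = Mul(B, Add(12, B)) (Function('H')(B) = Mul(B, Add(B, Add(16, Mul(-4, 1)))) = Mul(B, Add(B, Add(16, -4))) = Mul(B, Add(B, 12)) = Mul(B, Add(12, B)))
Mul(Add(Mul(Mul(0, 11), -18), Function('H')(-175)), Pow(Add(-42432, -13848), -1)) = Mul(Add(Mul(Mul(0, 11), -18), Mul(-175, Add(12, -175))), Pow(Add(-42432, -13848), -1)) = Mul(Add(Mul(0, -18), Mul(-175, -163)), Pow(-56280, -1)) = Mul(Add(0, 28525), Rational(-1, 56280)) = Mul(28525, Rational(-1, 56280)) = Rational(-815, 1608)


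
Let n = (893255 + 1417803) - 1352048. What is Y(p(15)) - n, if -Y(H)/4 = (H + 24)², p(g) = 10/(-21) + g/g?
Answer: -423984310/441 ≈ -9.6142e+5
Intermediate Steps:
p(g) = 11/21 (p(g) = 10*(-1/21) + 1 = -10/21 + 1 = 11/21)
n = 959010 (n = 2311058 - 1352048 = 959010)
Y(H) = -4*(24 + H)² (Y(H) = -4*(H + 24)² = -4*(24 + H)²)
Y(p(15)) - n = -4*(24 + 11/21)² - 1*959010 = -4*(515/21)² - 959010 = -4*265225/441 - 959010 = -1060900/441 - 959010 = -423984310/441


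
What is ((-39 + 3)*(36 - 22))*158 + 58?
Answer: -79574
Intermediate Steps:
((-39 + 3)*(36 - 22))*158 + 58 = -36*14*158 + 58 = -504*158 + 58 = -79632 + 58 = -79574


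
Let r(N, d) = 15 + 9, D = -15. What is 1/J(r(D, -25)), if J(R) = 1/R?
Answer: 24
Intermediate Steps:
r(N, d) = 24
1/J(r(D, -25)) = 1/(1/24) = 24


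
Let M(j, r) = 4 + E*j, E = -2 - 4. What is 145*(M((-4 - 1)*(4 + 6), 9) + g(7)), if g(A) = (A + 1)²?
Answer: 53360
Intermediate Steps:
E = -6
g(A) = (1 + A)²
M(j, r) = 4 - 6*j
145*(M((-4 - 1)*(4 + 6), 9) + g(7)) = 145*((4 - 6*(-4 - 1)*(4 + 6)) + (1 + 7)²) = 145*((4 - (-30)*10) + 8²) = 145*((4 - 6*(-50)) + 64) = 145*((4 + 300) + 64) = 145*(304 + 64) = 145*368 = 53360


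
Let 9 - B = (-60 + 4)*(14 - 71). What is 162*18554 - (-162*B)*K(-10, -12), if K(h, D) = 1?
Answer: 2490102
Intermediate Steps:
B = -3183 (B = 9 - (-60 + 4)*(14 - 71) = 9 - (-56)*(-57) = 9 - 1*3192 = 9 - 3192 = -3183)
162*18554 - (-162*B)*K(-10, -12) = 162*18554 - (-162*(-3183)) = 3005748 - 515646 = 2490102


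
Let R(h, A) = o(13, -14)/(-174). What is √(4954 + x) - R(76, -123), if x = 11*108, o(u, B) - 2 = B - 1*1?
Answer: -13/174 + √6142 ≈ 78.296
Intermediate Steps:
o(u, B) = 1 + B (o(u, B) = 2 + (B - 1*1) = 2 + (B - 1) = 2 + (-1 + B) = 1 + B)
R(h, A) = 13/174 (R(h, A) = (1 - 14)/(-174) = -13*(-1/174) = 13/174)
x = 1188
√(4954 + x) - R(76, -123) = √(4954 + 1188) - 1*13/174 = √6142 - 13/174 = -13/174 + √6142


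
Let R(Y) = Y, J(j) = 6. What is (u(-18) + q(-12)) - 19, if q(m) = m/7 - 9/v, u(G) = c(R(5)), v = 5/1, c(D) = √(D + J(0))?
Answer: -788/35 + √11 ≈ -19.198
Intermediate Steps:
c(D) = √(6 + D) (c(D) = √(D + 6) = √(6 + D))
v = 5 (v = 5*1 = 5)
u(G) = √11 (u(G) = √(6 + 5) = √11)
q(m) = -9/5 + m/7 (q(m) = m/7 - 9/5 = -9/5 + m/7)
(u(-18) + q(-12)) - 19 = (√11 + (-9/5 + (⅐)*(-12))) - 19 = (√11 + (-9/5 - 12/7)) - 19 = (√11 - 123/35) - 19 = (-123/35 + √11) - 19 = -788/35 + √11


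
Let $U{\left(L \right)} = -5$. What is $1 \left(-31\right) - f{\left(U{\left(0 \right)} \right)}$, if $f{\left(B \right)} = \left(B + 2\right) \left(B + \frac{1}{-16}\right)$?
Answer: $- \frac{739}{16} \approx -46.188$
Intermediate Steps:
$f{\left(B \right)} = \left(2 + B\right) \left(- \frac{1}{16} + B\right)$ ($f{\left(B \right)} = \left(2 + B\right) \left(B - \frac{1}{16}\right) = \left(2 + B\right) \left(- \frac{1}{16} + B\right)$)
$1 \left(-31\right) - f{\left(U{\left(0 \right)} \right)} = 1 \left(-31\right) - \left(- \frac{1}{8} + \left(-5\right)^{2} + \frac{31}{16} \left(-5\right)\right) = -31 - \left(- \frac{1}{8} + 25 - \frac{155}{16}\right) = -31 - \frac{243}{16} = - \frac{739}{16}$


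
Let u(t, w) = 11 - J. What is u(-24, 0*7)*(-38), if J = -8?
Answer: -722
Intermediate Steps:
u(t, w) = 19 (u(t, w) = 11 - 1*(-8) = 11 + 8 = 19)
u(-24, 0*7)*(-38) = 19*(-38) = -722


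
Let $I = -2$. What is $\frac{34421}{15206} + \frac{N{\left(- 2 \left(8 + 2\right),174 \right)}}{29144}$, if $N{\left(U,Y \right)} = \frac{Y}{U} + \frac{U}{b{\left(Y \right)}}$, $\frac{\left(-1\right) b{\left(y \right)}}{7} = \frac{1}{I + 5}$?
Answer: $\frac{35110728413}{15510728240} \approx 2.2636$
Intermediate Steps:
$b{\left(y \right)} = - \frac{7}{3}$ ($b{\left(y \right)} = - \frac{7}{-2 + 5} = - \frac{7}{3}$)
$N{\left(U,Y \right)} = - \frac{3 U}{7} + \frac{Y}{U}$ ($N{\left(U,Y \right)} = \frac{Y}{U} + \frac{U}{- \frac{7}{3}} = \frac{Y}{U} + U \left(- \frac{3}{7}\right) = \frac{Y}{U} - \frac{3 U}{7} = - \frac{3 U}{7} + \frac{Y}{U}$)
$\frac{34421}{15206} + \frac{N{\left(- 2 \left(8 + 2\right),174 \right)}}{29144} = \frac{34421}{15206} + \frac{- \frac{3 \left(- 2 \left(8 + 2\right)\right)}{7} + \frac{174}{\left(-2\right) \left(8 + 2\right)}}{29144} = 34421 \cdot \frac{1}{15206} + \left(- \frac{3 \left(\left(-2\right) 10\right)}{7} + \frac{174}{\left(-2\right) 10}\right) \frac{1}{29144} = \frac{34421}{15206} + \left(\left(- \frac{3}{7}\right) \left(-20\right) + \frac{174}{-20}\right) \frac{1}{29144} = \frac{34421}{15206} + \left(\frac{60}{7} + 174 \left(- \frac{1}{20}\right)\right) \frac{1}{29144} = \frac{34421}{15206} + \left(\frac{60}{7} - \frac{87}{10}\right) \frac{1}{29144} = \frac{34421}{15206} - \frac{9}{2040080} = \frac{35110728413}{15510728240}$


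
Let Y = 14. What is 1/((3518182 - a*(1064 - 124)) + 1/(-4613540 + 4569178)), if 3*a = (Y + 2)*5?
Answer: 133086/464884747249 ≈ 2.8628e-7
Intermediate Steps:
a = 80/3 (a = ((14 + 2)*5)/3 = (16*5)/3 = (1/3)*80 = 80/3 ≈ 26.667)
1/((3518182 - a*(1064 - 124)) + 1/(-4613540 + 4569178)) = 1/((3518182 - 80*(1064 - 124)/3) + 1/(-4613540 + 4569178)) = 1/((3518182 - 80*940/3) + 1/(-44362)) = 1/((3518182 - 1*75200/3) - 1/44362) = 1/((3518182 - 75200/3) - 1/44362) = 1/(10479346/3 - 1/44362) = 1/(464884747249/133086) = 133086/464884747249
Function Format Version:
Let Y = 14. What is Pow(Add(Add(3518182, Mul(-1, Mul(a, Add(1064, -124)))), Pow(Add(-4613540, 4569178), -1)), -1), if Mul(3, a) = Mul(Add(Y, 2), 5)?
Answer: Rational(133086, 464884747249) ≈ 2.8628e-7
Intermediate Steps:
a = Rational(80, 3) (a = Mul(Rational(1, 3), Mul(Add(14, 2), 5)) = Mul(Rational(1, 3), Mul(16, 5)) = Mul(Rational(1, 3), 80) = Rational(80, 3) ≈ 26.667)
Pow(Add(Add(3518182, Mul(-1, Mul(a, Add(1064, -124)))), Pow(Add(-4613540, 4569178), -1)), -1) = Pow(Add(Add(3518182, Mul(-1, Mul(Rational(80, 3), Add(1064, -124)))), Pow(Add(-4613540, 4569178), -1)), -1) = Pow(Add(Add(3518182, Mul(-1, Mul(Rational(80, 3), 940))), Pow(-44362, -1)), -1) = Pow(Add(Add(3518182, Mul(-1, Rational(75200, 3))), Rational(-1, 44362)), -1) = Pow(Add(Add(3518182, Rational(-75200, 3)), Rational(-1, 44362)), -1) = Pow(Add(Rational(10479346, 3), Rational(-1, 44362)), -1) = Pow(Rational(464884747249, 133086), -1) = Rational(133086, 464884747249)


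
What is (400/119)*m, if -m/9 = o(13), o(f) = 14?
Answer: -7200/17 ≈ -423.53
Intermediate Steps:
m = -126 (m = -9*14 = -126)
(400/119)*m = (400/119)*(-126) = -7200/17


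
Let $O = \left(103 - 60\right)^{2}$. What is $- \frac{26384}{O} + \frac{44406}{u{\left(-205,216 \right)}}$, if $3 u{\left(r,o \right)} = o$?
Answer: $\frac{4455947}{7396} \approx 602.48$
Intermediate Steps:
$u{\left(r,o \right)} = \frac{o}{3}$
$O = 1849$ ($O = 43^{2} = 1849$)
$- \frac{26384}{O} + \frac{44406}{u{\left(-205,216 \right)}} = - \frac{26384}{1849} + \frac{44406}{\frac{1}{3} \cdot 216} = \left(-26384\right) \frac{1}{1849} + \frac{44406}{72} = - \frac{26384}{1849} + 44406 \cdot \frac{1}{72} = - \frac{26384}{1849} + \frac{2467}{4} = \frac{4455947}{7396}$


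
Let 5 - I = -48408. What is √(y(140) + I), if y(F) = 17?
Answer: √48430 ≈ 220.07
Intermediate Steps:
I = 48413 (I = 5 - 1*(-48408) = 5 + 48408 = 48413)
√(y(140) + I) = √(17 + 48413) = √48430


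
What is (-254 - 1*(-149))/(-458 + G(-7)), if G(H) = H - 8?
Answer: 105/473 ≈ 0.22199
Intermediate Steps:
G(H) = -8 + H
(-254 - 1*(-149))/(-458 + G(-7)) = (-254 - 1*(-149))/(-458 + (-8 - 7)) = (-254 + 149)/(-458 - 15) = -105/(-473) = -105*(-1/473) = 105/473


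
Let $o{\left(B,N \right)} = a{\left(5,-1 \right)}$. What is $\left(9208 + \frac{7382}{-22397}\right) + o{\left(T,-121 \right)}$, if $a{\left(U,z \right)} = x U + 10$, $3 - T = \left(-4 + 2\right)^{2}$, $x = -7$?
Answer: $\frac{205664269}{22397} \approx 9182.7$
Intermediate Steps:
$T = -1$ ($T = 3 - \left(-4 + 2\right)^{2} = 3 - \left(-2\right)^{2} = 3 - 4 = -1$)
$a{\left(U,z \right)} = 10 - 7 U$ ($a{\left(U,z \right)} = - 7 U + 10 = 10 - 7 U$)
$o{\left(B,N \right)} = -25$ ($o{\left(B,N \right)} = 10 - 35 = -25$)
$\left(9208 + \frac{7382}{-22397}\right) + o{\left(T,-121 \right)} = \left(9208 + \frac{7382}{-22397}\right) - 25 = \left(9208 + 7382 \left(- \frac{1}{22397}\right)\right) - 25 = \left(9208 - \frac{7382}{22397}\right) - 25 = \frac{206224194}{22397} - 25 = \frac{205664269}{22397}$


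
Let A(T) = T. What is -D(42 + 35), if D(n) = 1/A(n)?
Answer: -1/77 ≈ -0.012987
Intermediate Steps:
D(n) = 1/n
-D(42 + 35) = -1/(42 + 35) = -1/77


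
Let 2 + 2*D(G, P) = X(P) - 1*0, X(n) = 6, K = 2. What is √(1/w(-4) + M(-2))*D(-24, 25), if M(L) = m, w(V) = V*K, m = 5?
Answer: √78/2 ≈ 4.4159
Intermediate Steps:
D(G, P) = 2 (D(G, P) = -1 + (6 - 1*0)/2 = -1 + (6 + 0)/2 = -1 + (½)*6 = -1 + 3 = 2)
w(V) = 2*V (w(V) = V*2 = 2*V)
M(L) = 5
√(1/w(-4) + M(-2))*D(-24, 25) = √(1/(2*(-4)) + 5)*2 = √(1/(-8) + 5)*2 = √(-⅛ + 5)*2 = √(39/8)*2 = (√78/4)*2 = √78/2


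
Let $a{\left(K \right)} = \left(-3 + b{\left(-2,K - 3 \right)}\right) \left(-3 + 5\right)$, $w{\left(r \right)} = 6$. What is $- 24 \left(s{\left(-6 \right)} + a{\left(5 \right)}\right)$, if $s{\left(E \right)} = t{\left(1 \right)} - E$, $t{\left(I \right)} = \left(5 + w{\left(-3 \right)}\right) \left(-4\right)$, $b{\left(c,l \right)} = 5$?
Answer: $816$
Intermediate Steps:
$t{\left(I \right)} = -44$ ($t{\left(I \right)} = \left(5 + 6\right) \left(-4\right) = 11 \left(-4\right) = -44$)
$a{\left(K \right)} = 4$ ($a{\left(K \right)} = \left(-3 + 5\right) \left(-3 + 5\right) = 2 \cdot 2 = 4$)
$s{\left(E \right)} = -44 - E$
$- 24 \left(s{\left(-6 \right)} + a{\left(5 \right)}\right) = - 24 \left(\left(-44 - -6\right) + 4\right) = - 24 \left(\left(-44 + 6\right) + 4\right) = - 24 \left(-38 + 4\right) = \left(-24\right) \left(-34\right) = 816$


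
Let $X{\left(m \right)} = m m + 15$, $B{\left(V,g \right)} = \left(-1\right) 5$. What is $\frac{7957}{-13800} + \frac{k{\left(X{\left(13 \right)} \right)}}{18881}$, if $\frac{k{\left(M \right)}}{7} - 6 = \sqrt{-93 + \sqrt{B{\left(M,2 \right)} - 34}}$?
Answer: $- \frac{149656517}{260557800} + \frac{7 \sqrt{-93 + i \sqrt{39}}}{18881} \approx -0.57425 + 0.0035773 i$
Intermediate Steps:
$B{\left(V,g \right)} = -5$
$X{\left(m \right)} = 15 + m^{2}$ ($X{\left(m \right)} = m^{2} + 15 = 15 + m^{2}$)
$k{\left(M \right)} = 42 + 7 \sqrt{-93 + i \sqrt{39}}$ ($k{\left(M \right)} = 42 + 7 \sqrt{-93 + \sqrt{-5 - 34}} = 42 + 7 \sqrt{-93 + \sqrt{-39}} = 42 + 7 \sqrt{-93 + i \sqrt{39}}$)
$\frac{7957}{-13800} + \frac{k{\left(X{\left(13 \right)} \right)}}{18881} = \frac{7957}{-13800} + \frac{42 + 7 \sqrt{-93 + i \sqrt{39}}}{18881} = 7957 \left(- \frac{1}{13800}\right) + \left(42 + 7 \sqrt{-93 + i \sqrt{39}}\right) \frac{1}{18881} = - \frac{7957}{13800} + \left(\frac{42}{18881} + \frac{7 \sqrt{-93 + i \sqrt{39}}}{18881}\right) = - \frac{149656517}{260557800} + \frac{7 \sqrt{-93 + i \sqrt{39}}}{18881}$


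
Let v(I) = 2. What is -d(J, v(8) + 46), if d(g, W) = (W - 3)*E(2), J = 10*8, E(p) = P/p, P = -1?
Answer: 45/2 ≈ 22.500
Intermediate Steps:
E(p) = -1/p
J = 80
d(g, W) = 3/2 - W/2 (d(g, W) = (W - 3)*(-1/2) = (-3 + W)*(-1*1/2) = (-3 + W)*(-1/2) = 3/2 - W/2)
-d(J, v(8) + 46) = -(3/2 - (2 + 46)/2) = -(3/2 - 1/2*48) = -(3/2 - 24) = -1*(-45/2) = 45/2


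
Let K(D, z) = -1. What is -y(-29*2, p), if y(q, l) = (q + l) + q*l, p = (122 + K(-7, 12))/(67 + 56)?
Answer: 4677/41 ≈ 114.07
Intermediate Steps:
p = 121/123 (p = (122 - 1)/(67 + 56) = 121/123 ≈ 0.98374)
y(q, l) = l + q + l*q (y(q, l) = (l + q) + l*q = l + q + l*q)
-y(-29*2, p) = -(121/123 - 29*2 + 121*(-29*2)/123) = -(121/123 - 58 + (121/123)*(-58)) = -(121/123 - 58 - 7018/123) = -1*(-4677/41) = 4677/41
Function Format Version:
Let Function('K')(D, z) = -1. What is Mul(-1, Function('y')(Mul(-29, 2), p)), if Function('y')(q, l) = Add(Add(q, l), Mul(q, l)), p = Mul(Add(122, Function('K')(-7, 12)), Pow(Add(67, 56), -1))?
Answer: Rational(4677, 41) ≈ 114.07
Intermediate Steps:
p = Rational(121, 123) (p = Mul(Add(122, -1), Pow(Add(67, 56), -1)) = Mul(121, Pow(123, -1)) = Mul(121, Rational(1, 123)) = Rational(121, 123) ≈ 0.98374)
Function('y')(q, l) = Add(l, q, Mul(l, q)) (Function('y')(q, l) = Add(Add(l, q), Mul(l, q)) = Add(l, q, Mul(l, q)))
Mul(-1, Function('y')(Mul(-29, 2), p)) = Mul(-1, Add(Rational(121, 123), Mul(-29, 2), Mul(Rational(121, 123), Mul(-29, 2)))) = Mul(-1, Add(Rational(121, 123), -58, Mul(Rational(121, 123), -58))) = Mul(-1, Add(Rational(121, 123), -58, Rational(-7018, 123))) = Mul(-1, Rational(-4677, 41)) = Rational(4677, 41)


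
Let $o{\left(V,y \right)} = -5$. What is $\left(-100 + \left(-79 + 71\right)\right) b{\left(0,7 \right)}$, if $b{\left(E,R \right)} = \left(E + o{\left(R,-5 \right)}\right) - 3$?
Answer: $864$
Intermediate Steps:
$b{\left(E,R \right)} = -8 + E$ ($b{\left(E,R \right)} = \left(E - 5\right) - 3 = \left(-5 + E\right) - 3 = -8 + E$)
$\left(-100 + \left(-79 + 71\right)\right) b{\left(0,7 \right)} = \left(-100 + \left(-79 + 71\right)\right) \left(-8 + 0\right) = \left(-100 - 8\right) \left(-8\right) = \left(-108\right) \left(-8\right) = 864$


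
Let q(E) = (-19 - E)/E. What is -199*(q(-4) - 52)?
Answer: 38407/4 ≈ 9601.8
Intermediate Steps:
q(E) = (-19 - E)/E
-199*(q(-4) - 52) = -199*((-19 - 1*(-4))/(-4) - 52) = -199*(-(-19 + 4)/4 - 52) = -199*(-1/4*(-15) - 52) = -199*(15/4 - 52) = -199*(-193/4) = 38407/4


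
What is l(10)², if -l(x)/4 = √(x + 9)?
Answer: 304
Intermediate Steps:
l(x) = -4*√(9 + x) (l(x) = -4*√(x + 9) = -4*√(9 + x))
l(10)² = (-4*√(9 + 10))² = (-4*√19)² = 304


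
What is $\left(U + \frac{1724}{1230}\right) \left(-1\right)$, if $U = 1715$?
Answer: $- \frac{1055587}{615} \approx -1716.4$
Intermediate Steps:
$\left(U + \frac{1724}{1230}\right) \left(-1\right) = \left(1715 + \frac{1724}{1230}\right) \left(-1\right) = \left(1715 + 1724 \cdot \frac{1}{1230}\right) \left(-1\right) = \left(1715 + \frac{862}{615}\right) \left(-1\right) = \frac{1055587}{615} \left(-1\right) = - \frac{1055587}{615}$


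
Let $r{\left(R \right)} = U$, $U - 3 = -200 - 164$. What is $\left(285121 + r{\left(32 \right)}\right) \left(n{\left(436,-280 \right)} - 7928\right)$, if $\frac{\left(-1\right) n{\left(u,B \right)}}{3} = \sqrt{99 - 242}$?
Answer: $-2257577280 - 854280 i \sqrt{143} \approx -2.2576 \cdot 10^{9} - 1.0216 \cdot 10^{7} i$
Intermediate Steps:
$n{\left(u,B \right)} = - 3 i \sqrt{143}$ ($n{\left(u,B \right)} = - 3 \sqrt{99 - 242} = - 3 \sqrt{-143} = - 3 i \sqrt{143}$)
$U = -361$ ($U = 3 - 364 = -361$)
$r{\left(R \right)} = -361$
$\left(285121 + r{\left(32 \right)}\right) \left(n{\left(436,-280 \right)} - 7928\right) = \left(285121 - 361\right) \left(- 3 i \sqrt{143} - 7928\right) = 284760 \left(-7928 - 3 i \sqrt{143}\right) = -2257577280 - 854280 i \sqrt{143}$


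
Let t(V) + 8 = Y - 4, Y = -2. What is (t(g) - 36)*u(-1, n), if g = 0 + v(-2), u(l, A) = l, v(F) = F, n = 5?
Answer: 50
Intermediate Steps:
g = -2 (g = 0 - 2 = -2)
t(V) = -14 (t(V) = -8 + (-2 - 4) = -8 - 6 = -14)
(t(g) - 36)*u(-1, n) = (-14 - 36)*(-1) = -50*(-1) = 50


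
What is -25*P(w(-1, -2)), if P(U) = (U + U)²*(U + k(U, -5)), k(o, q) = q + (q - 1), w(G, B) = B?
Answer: 5200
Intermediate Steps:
k(o, q) = -1 + 2*q (k(o, q) = q + (-1 + q) = -1 + 2*q)
P(U) = 4*U²*(-11 + U) (P(U) = (U + U)²*(U + (-1 + 2*(-5))) = (2*U)²*(U + (-1 - 10)) = (4*U²)*(U - 11) = (4*U²)*(-11 + U) = 4*U²*(-11 + U))
-25*P(w(-1, -2)) = -100*(-2)²*(-11 - 2) = -100*4*(-13) = -25*(-208) = 5200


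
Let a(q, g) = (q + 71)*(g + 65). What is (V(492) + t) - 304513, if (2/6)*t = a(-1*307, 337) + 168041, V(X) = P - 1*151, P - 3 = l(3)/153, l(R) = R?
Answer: -4342853/51 ≈ -85154.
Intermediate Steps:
P = 154/51 (P = 3 + 3/153 = 3 + 3*(1/153) = 3 + 1/51 = 154/51 ≈ 3.0196)
a(q, g) = (65 + g)*(71 + q) (a(q, g) = (71 + q)*(65 + g) = (65 + g)*(71 + q))
V(X) = -7547/51 (V(X) = 154/51 - 1*151 = 154/51 - 151 = -7547/51)
t = 219507 (t = 3*((4615 + 65*(-1*307) + 71*337 + 337*(-1*307)) + 168041) = 3*((4615 + 65*(-307) + 23927 + 337*(-307)) + 168041) = 3*((4615 - 19955 + 23927 - 103459) + 168041) = 3*(-94872 + 168041) = 3*73169 = 219507)
(V(492) + t) - 304513 = (-7547/51 + 219507) - 304513 = 11187310/51 - 304513 = -4342853/51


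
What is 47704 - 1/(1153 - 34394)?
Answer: 1585728665/33241 ≈ 47704.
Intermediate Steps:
47704 - 1/(1153 - 34394) = 47704 - 1/(-33241) = 47704 - 1*(-1/33241) = 47704 + 1/33241 = 1585728665/33241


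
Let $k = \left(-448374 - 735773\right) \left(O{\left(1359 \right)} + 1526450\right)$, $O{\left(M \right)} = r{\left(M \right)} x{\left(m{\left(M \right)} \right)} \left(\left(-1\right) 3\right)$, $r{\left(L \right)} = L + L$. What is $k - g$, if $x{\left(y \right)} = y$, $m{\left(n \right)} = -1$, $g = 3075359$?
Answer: $-1817199798147$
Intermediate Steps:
$r{\left(L \right)} = 2 L$
$O{\left(M \right)} = 6 M$ ($O{\left(M \right)} = 2 M \left(-1\right) \left(\left(-1\right) 3\right) = - 2 M \left(-3\right) = 6 M$)
$k = -1817196722788$ ($k = \left(-448374 - 735773\right) \left(6 \cdot 1359 + 1526450\right) = - 1184147 \left(8154 + 1526450\right) = \left(-1184147\right) 1534604 = -1817196722788$)
$k - g = -1817196722788 - 3075359 = -1817199798147$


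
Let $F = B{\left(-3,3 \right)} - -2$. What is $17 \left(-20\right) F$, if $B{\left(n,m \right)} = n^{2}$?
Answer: $-3740$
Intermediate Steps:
$F = 11$ ($F = \left(-3\right)^{2} - -2 = 9 + 2 = 11$)
$17 \left(-20\right) F = 17 \left(-20\right) 11 = \left(-340\right) 11 = -3740$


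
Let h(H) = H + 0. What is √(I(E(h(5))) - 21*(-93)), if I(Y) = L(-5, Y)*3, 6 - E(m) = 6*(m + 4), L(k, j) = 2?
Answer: √1959 ≈ 44.261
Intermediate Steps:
h(H) = H
E(m) = -18 - 6*m (E(m) = 6 - 6*(m + 4) = 6 - 6*(4 + m) = 6 - (24 + 6*m) = 6 + (-24 - 6*m) = -18 - 6*m)
I(Y) = 6 (I(Y) = 2*3 = 6)
√(I(E(h(5))) - 21*(-93)) = √(6 - 21*(-93)) = √(6 + 1953) = √1959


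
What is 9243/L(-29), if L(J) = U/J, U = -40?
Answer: 268047/40 ≈ 6701.2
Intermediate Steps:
L(J) = -40/J
9243/L(-29) = 9243/((-40/(-29))) = 9243/((-40*(-1/29))) = 9243/(40/29) = 9243*(29/40) = 268047/40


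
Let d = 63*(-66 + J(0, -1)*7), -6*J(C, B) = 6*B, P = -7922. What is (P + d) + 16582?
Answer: 4943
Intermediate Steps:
J(C, B) = -B
d = -3717 (d = 63*(-66 - 1*(-1)*7) = 63*(-66 + 1*7) = 63*(-66 + 7) = 63*(-59) = -3717)
(P + d) + 16582 = (-7922 - 3717) + 16582 = -11639 + 16582 = 4943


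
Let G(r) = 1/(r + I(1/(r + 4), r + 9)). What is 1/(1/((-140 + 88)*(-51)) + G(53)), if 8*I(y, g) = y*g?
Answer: 32128980/616771 ≈ 52.092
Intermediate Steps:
I(y, g) = g*y/8 (I(y, g) = (y*g)/8 = (g*y)/8 = g*y/8)
G(r) = 1/(r + (9 + r)/(8*(4 + r))) (G(r) = 1/(r + (r + 9)/(8*(r + 4))) = 1/(r + (9 + r)/(8*(4 + r))))
1/(1/((-140 + 88)*(-51)) + G(53)) = 1/(1/((-140 + 88)*(-51)) + 8*(4 + 53)/(9 + 53 + 8*53*(4 + 53))) = 1/(1/(-52*(-51)) + 8*57/(9 + 53 + 8*53*57)) = 1/(1/2652 + 8*57/(9 + 53 + 24168)) = 1/(1/2652 + 8*57/24230) = 1/(1/2652 + 8*(1/24230)*57) = 1/(1/2652 + 228/12115) = 1/(616771/32128980) = 32128980/616771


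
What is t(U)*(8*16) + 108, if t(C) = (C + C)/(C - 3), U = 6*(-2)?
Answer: 1564/5 ≈ 312.80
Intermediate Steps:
U = -12
t(C) = 2*C/(-3 + C) (t(C) = (2*C)/(-3 + C) = 2*C/(-3 + C))
t(U)*(8*16) + 108 = (2*(-12)/(-3 - 12))*(8*16) + 108 = (2*(-12)/(-15))*128 + 108 = (2*(-12)*(-1/15))*128 + 108 = (8/5)*128 + 108 = 1024/5 + 108 = 1564/5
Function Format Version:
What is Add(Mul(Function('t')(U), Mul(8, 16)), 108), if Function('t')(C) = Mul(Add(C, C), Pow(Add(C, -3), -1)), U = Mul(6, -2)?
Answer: Rational(1564, 5) ≈ 312.80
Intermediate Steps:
U = -12
Function('t')(C) = Mul(2, C, Pow(Add(-3, C), -1)) (Function('t')(C) = Mul(Mul(2, C), Pow(Add(-3, C), -1)) = Mul(2, C, Pow(Add(-3, C), -1)))
Add(Mul(Function('t')(U), Mul(8, 16)), 108) = Add(Mul(Mul(2, -12, Pow(Add(-3, -12), -1)), Mul(8, 16)), 108) = Add(Mul(Mul(2, -12, Pow(-15, -1)), 128), 108) = Add(Mul(Mul(2, -12, Rational(-1, 15)), 128), 108) = Add(Mul(Rational(8, 5), 128), 108) = Add(Rational(1024, 5), 108) = Rational(1564, 5)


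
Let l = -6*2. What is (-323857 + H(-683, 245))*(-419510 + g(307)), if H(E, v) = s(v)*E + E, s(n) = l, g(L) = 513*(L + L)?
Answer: 33066805632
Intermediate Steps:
l = -12
g(L) = 1026*L (g(L) = 513*(2*L) = 1026*L)
s(n) = -12
H(E, v) = -11*E (H(E, v) = -12*E + E = -11*E)
(-323857 + H(-683, 245))*(-419510 + g(307)) = (-323857 - 11*(-683))*(-419510 + 1026*307) = (-323857 + 7513)*(-419510 + 314982) = -316344*(-104528) = 33066805632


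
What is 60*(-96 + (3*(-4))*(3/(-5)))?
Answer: -5328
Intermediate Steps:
60*(-96 + (3*(-4))*(3/(-5))) = 60*(-96 - 36*(-1)/5) = 60*(-96 - 12*(-⅗)) = 60*(-96 + 36/5) = 60*(-444/5) = -5328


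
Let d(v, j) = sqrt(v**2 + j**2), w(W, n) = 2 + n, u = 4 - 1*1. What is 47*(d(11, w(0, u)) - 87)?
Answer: -4089 + 47*sqrt(146) ≈ -3521.1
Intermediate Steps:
u = 3 (u = 4 - 1 = 3)
d(v, j) = sqrt(j**2 + v**2)
47*(d(11, w(0, u)) - 87) = 47*(sqrt((2 + 3)**2 + 11**2) - 87) = 47*(sqrt(5**2 + 121) - 87) = 47*(sqrt(25 + 121) - 87) = 47*(sqrt(146) - 87) = 47*(-87 + sqrt(146)) = -4089 + 47*sqrt(146)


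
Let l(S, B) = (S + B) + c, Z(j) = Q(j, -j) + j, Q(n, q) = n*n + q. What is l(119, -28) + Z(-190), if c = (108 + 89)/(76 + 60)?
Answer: 4922173/136 ≈ 36192.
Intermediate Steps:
Q(n, q) = q + n**2 (Q(n, q) = n**2 + q = q + n**2)
c = 197/136 ≈ 1.4485
Z(j) = j**2 (Z(j) = (-j + j**2) + j = (j**2 - j) + j = j**2)
l(S, B) = 197/136 + B + S (l(S, B) = (S + B) + 197/136 = (B + S) + 197/136 = 197/136 + B + S)
l(119, -28) + Z(-190) = (197/136 - 28 + 119) + (-190)**2 = 12573/136 + 36100 = 4922173/136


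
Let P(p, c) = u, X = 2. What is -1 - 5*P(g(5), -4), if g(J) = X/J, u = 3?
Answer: -16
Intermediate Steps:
g(J) = 2/J
P(p, c) = 3
-1 - 5*P(g(5), -4) = -1 - 5*3 = -1 - 15 = -16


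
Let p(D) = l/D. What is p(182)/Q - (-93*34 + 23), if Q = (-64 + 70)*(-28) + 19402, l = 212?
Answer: 2747086486/875147 ≈ 3139.0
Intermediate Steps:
p(D) = 212/D
Q = 19234 (Q = 6*(-28) + 19402 = -168 + 19402 = 19234)
p(182)/Q - (-93*34 + 23) = (212/182)/19234 - (-93*34 + 23) = (212*(1/182))*(1/19234) - (-3162 + 23) = (106/91)*(1/19234) - 1*(-3139) = 53/875147 + 3139 = 2747086486/875147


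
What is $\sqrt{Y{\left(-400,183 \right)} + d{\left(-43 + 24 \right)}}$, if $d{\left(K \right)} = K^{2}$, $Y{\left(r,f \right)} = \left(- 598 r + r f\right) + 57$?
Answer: $\sqrt{166418} \approx 407.94$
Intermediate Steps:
$Y{\left(r,f \right)} = 57 - 598 r + f r$ ($Y{\left(r,f \right)} = \left(- 598 r + f r\right) + 57 = 57 - 598 r + f r$)
$\sqrt{Y{\left(-400,183 \right)} + d{\left(-43 + 24 \right)}} = \sqrt{\left(57 - -239200 + 183 \left(-400\right)\right) + \left(-43 + 24\right)^{2}} = \sqrt{\left(57 + 239200 - 73200\right) + \left(-19\right)^{2}} = \sqrt{166057 + 361} = \sqrt{166418}$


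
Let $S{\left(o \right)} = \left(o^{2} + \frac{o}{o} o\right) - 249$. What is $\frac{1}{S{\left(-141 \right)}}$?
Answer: $\frac{1}{19491} \approx 5.1306 \cdot 10^{-5}$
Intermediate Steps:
$S{\left(o \right)} = -249 + o + o^{2}$ ($S{\left(o \right)} = \left(o^{2} + 1 o\right) - 249 = \left(o^{2} + o\right) - 249 = \left(o + o^{2}\right) - 249 = -249 + o + o^{2}$)
$\frac{1}{S{\left(-141 \right)}} = \frac{1}{-249 - 141 + \left(-141\right)^{2}} = \frac{1}{-249 - 141 + 19881} = \frac{1}{19491}$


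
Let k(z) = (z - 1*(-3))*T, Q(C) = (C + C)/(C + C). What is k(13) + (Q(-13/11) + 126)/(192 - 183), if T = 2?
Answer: 415/9 ≈ 46.111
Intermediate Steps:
Q(C) = 1 (Q(C) = (2*C)/((2*C)) = (2*C)*(1/(2*C)) = 1)
k(z) = 6 + 2*z (k(z) = (z - 1*(-3))*2 = (z + 3)*2 = (3 + z)*2 = 6 + 2*z)
k(13) + (Q(-13/11) + 126)/(192 - 183) = (6 + 2*13) + (1 + 126)/(192 - 183) = (6 + 26) + 127/9 = 32 + 127*(1/9) = 32 + 127/9 = 415/9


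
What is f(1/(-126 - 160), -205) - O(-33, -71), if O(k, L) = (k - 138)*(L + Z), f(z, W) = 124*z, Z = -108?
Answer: -4377149/143 ≈ -30609.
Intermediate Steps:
O(k, L) = (-138 + k)*(-108 + L) (O(k, L) = (k - 138)*(L - 108) = (-138 + k)*(-108 + L))
f(1/(-126 - 160), -205) - O(-33, -71) = 124/(-126 - 160) - (14904 - 138*(-71) - 108*(-33) - 71*(-33)) = 124/(-286) - (14904 + 9798 + 3564 + 2343) = 124*(-1/286) - 1*30609 = -62/143 - 30609 = -4377149/143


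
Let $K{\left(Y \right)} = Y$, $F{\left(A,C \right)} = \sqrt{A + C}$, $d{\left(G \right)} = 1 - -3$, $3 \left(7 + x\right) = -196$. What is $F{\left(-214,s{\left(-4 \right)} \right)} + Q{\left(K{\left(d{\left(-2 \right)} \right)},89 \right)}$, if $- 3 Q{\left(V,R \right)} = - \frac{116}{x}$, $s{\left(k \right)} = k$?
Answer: $- \frac{116}{217} + i \sqrt{218} \approx -0.53456 + 14.765 i$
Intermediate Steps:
$x = - \frac{217}{3}$ ($x = -7 + \frac{1}{3} \left(-196\right) = -7 - \frac{196}{3} = - \frac{217}{3} \approx -72.333$)
$d{\left(G \right)} = 4$ ($d{\left(G \right)} = 1 + 3 = 4$)
$Q{\left(V,R \right)} = - \frac{116}{217}$ ($Q{\left(V,R \right)} = - \frac{\left(-116\right) \frac{1}{- \frac{217}{3}}}{3} = - \frac{\left(-116\right) \left(- \frac{3}{217}\right)}{3} = \left(- \frac{1}{3}\right) \frac{348}{217} = - \frac{116}{217}$)
$F{\left(-214,s{\left(-4 \right)} \right)} + Q{\left(K{\left(d{\left(-2 \right)} \right)},89 \right)} = \sqrt{-214 - 4} - \frac{116}{217} = \sqrt{-218} - \frac{116}{217} = i \sqrt{218} - \frac{116}{217} = - \frac{116}{217} + i \sqrt{218}$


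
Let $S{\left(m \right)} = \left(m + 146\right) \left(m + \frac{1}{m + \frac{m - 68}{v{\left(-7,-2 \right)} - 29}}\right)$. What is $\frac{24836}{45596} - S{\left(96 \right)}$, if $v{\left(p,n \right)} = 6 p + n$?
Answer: $- \frac{924306290277}{39782510} \approx -23234.0$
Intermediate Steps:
$v{\left(p,n \right)} = n + 6 p$
$S{\left(m \right)} = \left(146 + m\right) \left(m + \frac{1}{\frac{68}{73} + \frac{72 m}{73}}\right)$ ($S{\left(m \right)} = \left(m + 146\right) \left(m + \frac{1}{m + \frac{m - 68}{\left(-2 + 6 \left(-7\right)\right) - 29}}\right) = \left(146 + m\right) \left(m + \frac{1}{m + \frac{-68 + m}{\left(-2 - 42\right) - 29}}\right) = \left(146 + m\right) \left(m + \frac{1}{m + \frac{-68 + m}{-44 - 29}}\right) = \left(146 + m\right) \left(m + \frac{1}{m + \frac{-68 + m}{-73}}\right) = \left(146 + m\right) \left(m + \frac{1}{m + \left(-68 + m\right) \left(- \frac{1}{73}\right)}\right) = \left(146 + m\right) \left(m + \frac{1}{m - \left(- \frac{68}{73} + \frac{m}{73}\right)}\right) = \left(146 + m\right) \left(m + \frac{1}{\frac{68}{73} + \frac{72 m}{73}}\right)$)
$\frac{24836}{45596} - S{\left(96 \right)} = \frac{24836}{45596} - \frac{10658 + 72 \cdot 96^{3} + 10001 \cdot 96 + 10580 \cdot 96^{2}}{4 \left(17 + 18 \cdot 96\right)} = 24836 \cdot \frac{1}{45596} - \frac{10658 + 72 \cdot 884736 + 960096 + 10580 \cdot 9216}{4 \left(17 + 1728\right)} = \frac{6209}{11399} - \frac{10658 + 63700992 + 960096 + 97505280}{4 \cdot 1745} = \frac{6209}{11399} - \frac{1}{4} \cdot \frac{1}{1745} \cdot 162177026 = \frac{6209}{11399} - \frac{81088513}{3490} = - \frac{924306290277}{39782510}$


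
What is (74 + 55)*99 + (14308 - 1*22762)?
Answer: 4317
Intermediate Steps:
(74 + 55)*99 + (14308 - 1*22762) = 129*99 + (14308 - 22762) = 12771 - 8454 = 4317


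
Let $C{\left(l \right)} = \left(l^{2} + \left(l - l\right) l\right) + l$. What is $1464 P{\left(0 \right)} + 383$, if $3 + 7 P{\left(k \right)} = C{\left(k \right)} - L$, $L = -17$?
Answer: $3311$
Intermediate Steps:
$C{\left(l \right)} = l + l^{2}$ ($C{\left(l \right)} = \left(l^{2} + 0 l\right) + l = \left(l^{2} + 0\right) + l = l^{2} + l = l + l^{2}$)
$P{\left(k \right)} = 2 + \frac{k \left(1 + k\right)}{7}$ ($P{\left(k \right)} = - \frac{3}{7} + \frac{k \left(1 + k\right) - -17}{7} = - \frac{3}{7} + \frac{k \left(1 + k\right) + 17}{7} = - \frac{3}{7} + \frac{17 + k \left(1 + k\right)}{7} = - \frac{3}{7} + \left(\frac{17}{7} + \frac{k \left(1 + k\right)}{7}\right) = 2 + \frac{k \left(1 + k\right)}{7}$)
$1464 P{\left(0 \right)} + 383 = 1464 \left(2 + \frac{1}{7} \cdot 0 \left(1 + 0\right)\right) + 383 = 1464 \left(2 + \frac{1}{7} \cdot 0 \cdot 1\right) + 383 = 1464 \left(2 + 0\right) + 383 = 1464 \cdot 2 + 383 = 2928 + 383 = 3311$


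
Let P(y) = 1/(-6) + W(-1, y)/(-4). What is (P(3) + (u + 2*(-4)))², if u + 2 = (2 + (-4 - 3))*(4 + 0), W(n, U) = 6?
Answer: 9025/9 ≈ 1002.8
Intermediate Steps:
P(y) = -5/3 (P(y) = 1/(-6) + 6/(-4) = 1*(-⅙) + 6*(-¼) = -⅙ - 3/2 = -5/3)
u = -22 (u = -2 + (2 + (-4 - 3))*(4 + 0) = -2 + (2 - 7)*4 = -2 - 5*4 = -2 - 20 = -22)
(P(3) + (u + 2*(-4)))² = (-5/3 + (-22 + 2*(-4)))² = (-5/3 + (-22 - 8))² = (-5/3 - 30)² = (-95/3)² = 9025/9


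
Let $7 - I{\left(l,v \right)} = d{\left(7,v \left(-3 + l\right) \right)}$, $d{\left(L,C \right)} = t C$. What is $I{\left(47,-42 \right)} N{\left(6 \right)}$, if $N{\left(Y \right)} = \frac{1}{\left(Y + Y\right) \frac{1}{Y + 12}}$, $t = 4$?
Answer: $\frac{22197}{2} \approx 11099.0$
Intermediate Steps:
$d{\left(L,C \right)} = 4 C$
$I{\left(l,v \right)} = 7 - 4 v \left(-3 + l\right)$
$N{\left(Y \right)} = \frac{12 + Y}{2 Y}$ ($N{\left(Y \right)} = \frac{1}{2 Y \frac{1}{12 + Y}} = \frac{12 + Y}{2 Y}$)
$I{\left(47,-42 \right)} N{\left(6 \right)} = \left(7 - - 168 \left(-3 + 47\right)\right) \frac{12 + 6}{2 \cdot 6} = \left(7 - \left(-168\right) 44\right) \frac{1}{2} \cdot \frac{1}{6} \cdot 18 = \left(7 + 7392\right) \frac{3}{2} = 7399 \cdot \frac{3}{2} = \frac{22197}{2}$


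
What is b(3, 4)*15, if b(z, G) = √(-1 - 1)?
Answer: 15*I*√2 ≈ 21.213*I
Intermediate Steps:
b(z, G) = I*√2 (b(z, G) = √(-2) = I*√2)
b(3, 4)*15 = (I*√2)*15 = 15*I*√2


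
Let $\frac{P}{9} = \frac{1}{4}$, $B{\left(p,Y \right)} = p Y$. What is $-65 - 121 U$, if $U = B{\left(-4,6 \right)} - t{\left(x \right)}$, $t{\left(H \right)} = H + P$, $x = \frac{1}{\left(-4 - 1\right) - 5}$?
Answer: $\frac{61983}{20} \approx 3099.1$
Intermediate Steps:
$B{\left(p,Y \right)} = Y p$
$P = \frac{9}{4} \approx 2.25$
$x = - \frac{1}{10}$ ($x = \frac{1}{-5 - 5} = \frac{1}{-10} = - \frac{1}{10} \approx -0.1$)
$t{\left(H \right)} = \frac{9}{4} + H$ ($t{\left(H \right)} = H + \frac{9}{4} = \frac{9}{4} + H$)
$U = - \frac{523}{20}$ ($U = 6 \left(-4\right) - \left(\frac{9}{4} - \frac{1}{10}\right) = -24 - \frac{43}{20} = - \frac{523}{20} \approx -26.15$)
$-65 - 121 U = -65 - - \frac{63283}{20} = -65 + \frac{63283}{20} = \frac{61983}{20}$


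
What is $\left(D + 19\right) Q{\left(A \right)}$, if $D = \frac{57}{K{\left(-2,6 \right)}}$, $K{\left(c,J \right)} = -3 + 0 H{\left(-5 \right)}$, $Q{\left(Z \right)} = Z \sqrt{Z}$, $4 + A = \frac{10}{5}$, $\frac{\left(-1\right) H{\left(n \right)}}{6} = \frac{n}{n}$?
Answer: $0$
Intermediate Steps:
$H{\left(n \right)} = -6$ ($H{\left(n \right)} = - 6 \frac{n}{n} = \left(-6\right) 1 = -6$)
$A = -2$ ($A = -4 + \frac{10}{5} = -4 + 10 \cdot \frac{1}{5} = -4 + 2 = -2$)
$Q{\left(Z \right)} = Z^{\frac{3}{2}}$
$K{\left(c,J \right)} = -3$ ($K{\left(c,J \right)} = -3 + 0 \left(-6\right) = -3 + 0 = -3$)
$D = -19$ ($D = \frac{57}{-3} = 57 \left(- \frac{1}{3}\right) = -19$)
$\left(D + 19\right) Q{\left(A \right)} = \left(-19 + 19\right) \left(-2\right)^{\frac{3}{2}} = 0 \left(- 2 i \sqrt{2}\right) = 0$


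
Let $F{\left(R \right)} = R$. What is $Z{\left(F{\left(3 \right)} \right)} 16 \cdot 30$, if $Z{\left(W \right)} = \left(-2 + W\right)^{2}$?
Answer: $480$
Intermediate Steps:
$Z{\left(F{\left(3 \right)} \right)} 16 \cdot 30 = \left(-2 + 3\right)^{2} \cdot 16 \cdot 30 = 1^{2} \cdot 16 \cdot 30 = 1 \cdot 16 \cdot 30 = 16 \cdot 30 = 480$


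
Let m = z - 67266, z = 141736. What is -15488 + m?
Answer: 58982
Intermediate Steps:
m = 74470 (m = 141736 - 67266 = 74470)
-15488 + m = -15488 + 74470 = 58982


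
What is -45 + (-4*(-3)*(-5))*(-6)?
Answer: 315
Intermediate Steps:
-45 + (-4*(-3)*(-5))*(-6) = -45 + (12*(-5))*(-6) = -45 - 60*(-6) = -45 + 360 = 315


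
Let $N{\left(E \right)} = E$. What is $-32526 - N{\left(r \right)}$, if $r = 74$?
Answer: $-32600$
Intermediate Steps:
$-32526 - N{\left(r \right)} = -32526 - 74 = -32600$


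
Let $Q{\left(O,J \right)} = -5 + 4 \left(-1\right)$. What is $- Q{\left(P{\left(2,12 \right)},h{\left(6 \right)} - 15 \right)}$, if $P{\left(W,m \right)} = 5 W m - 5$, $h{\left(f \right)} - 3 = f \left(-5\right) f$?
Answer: $9$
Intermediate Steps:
$h{\left(f \right)} = 3 - 5 f^{2}$ ($h{\left(f \right)} = 3 + f \left(-5\right) f = 3 + - 5 f f = 3 - 5 f^{2}$)
$P{\left(W,m \right)} = -5 + 5 W m$ ($P{\left(W,m \right)} = 5 W m - 5 = -5 + 5 W m$)
$Q{\left(O,J \right)} = -9$ ($Q{\left(O,J \right)} = -5 - 4 = -9$)
$- Q{\left(P{\left(2,12 \right)},h{\left(6 \right)} - 15 \right)} = \left(-1\right) \left(-9\right) = 9$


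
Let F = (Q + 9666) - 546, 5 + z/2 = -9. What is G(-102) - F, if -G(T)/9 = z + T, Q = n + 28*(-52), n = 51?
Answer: -6545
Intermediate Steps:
z = -28 (z = -10 + 2*(-9) = -10 - 18 = -28)
Q = -1405 (Q = 51 + 28*(-52) = 51 - 1456 = -1405)
G(T) = 252 - 9*T (G(T) = -9*(-28 + T) = 252 - 9*T)
F = 7715 (F = (-1405 + 9666) - 546 = 8261 - 546 = 7715)
G(-102) - F = (252 - 9*(-102)) - 1*7715 = (252 + 918) - 7715 = 1170 - 7715 = -6545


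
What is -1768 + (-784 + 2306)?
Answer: -246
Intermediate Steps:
-1768 + (-784 + 2306) = -1768 + 1522 = -246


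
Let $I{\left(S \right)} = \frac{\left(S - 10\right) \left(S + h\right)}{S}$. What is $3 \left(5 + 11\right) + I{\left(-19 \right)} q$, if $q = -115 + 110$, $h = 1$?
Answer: $\frac{3522}{19} \approx 185.37$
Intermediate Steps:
$q = -5$
$I{\left(S \right)} = \frac{\left(1 + S\right) \left(-10 + S\right)}{S}$ ($I{\left(S \right)} = \frac{\left(S - 10\right) \left(S + 1\right)}{S} = \frac{\left(-10 + S\right) \left(1 + S\right)}{S} = \frac{\left(1 + S\right) \left(-10 + S\right)}{S}$)
$3 \left(5 + 11\right) + I{\left(-19 \right)} q = 3 \left(5 + 11\right) + \left(-9 - 19 - \frac{10}{-19}\right) \left(-5\right) = 3 \cdot 16 + \left(-9 - 19 - - \frac{10}{19}\right) \left(-5\right) = 48 + \left(-9 - 19 + \frac{10}{19}\right) \left(-5\right) = 48 - - \frac{2610}{19} = 48 + \frac{2610}{19} = \frac{3522}{19}$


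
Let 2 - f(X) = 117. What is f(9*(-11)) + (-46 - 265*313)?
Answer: -83106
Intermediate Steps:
f(X) = -115 (f(X) = 2 - 1*117 = 2 - 117 = -115)
f(9*(-11)) + (-46 - 265*313) = -115 + (-46 - 265*313) = -115 + (-46 - 82945) = -115 - 82991 = -83106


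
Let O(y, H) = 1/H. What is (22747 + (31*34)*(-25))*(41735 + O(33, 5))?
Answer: -751859628/5 ≈ -1.5037e+8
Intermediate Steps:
(22747 + (31*34)*(-25))*(41735 + O(33, 5)) = (22747 + (31*34)*(-25))*(41735 + 1/5) = (22747 + 1054*(-25))*(41735 + 1/5) = (22747 - 26350)*(208676/5) = -3603*208676/5 = -751859628/5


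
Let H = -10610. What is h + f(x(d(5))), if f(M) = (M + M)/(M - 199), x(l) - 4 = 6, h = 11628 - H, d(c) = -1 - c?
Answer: 4202962/189 ≈ 22238.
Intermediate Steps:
h = 22238 (h = 11628 - 1*(-10610) = 11628 + 10610 = 22238)
x(l) = 10 (x(l) = 4 + 6 = 10)
f(M) = 2*M/(-199 + M) (f(M) = (2*M)/(-199 + M) = 2*M/(-199 + M))
h + f(x(d(5))) = 22238 + 2*10/(-199 + 10) = 22238 + 2*10/(-189) = 22238 + 2*10*(-1/189) = 22238 - 20/189 = 4202962/189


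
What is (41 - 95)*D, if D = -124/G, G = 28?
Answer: 1674/7 ≈ 239.14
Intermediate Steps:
D = -31/7 (D = -124/28 = -124*1/28 = -31/7 ≈ -4.4286)
(41 - 95)*D = (41 - 95)*(-31/7) = -54*(-31/7) = 1674/7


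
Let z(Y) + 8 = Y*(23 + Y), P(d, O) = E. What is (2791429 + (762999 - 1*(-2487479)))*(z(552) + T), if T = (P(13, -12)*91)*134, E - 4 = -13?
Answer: 1254577820922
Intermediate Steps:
E = -9 (E = 4 - 13 = -9)
P(d, O) = -9
z(Y) = -8 + Y*(23 + Y)
T = -109746 (T = -9*91*134 = -819*134 = -109746)
(2791429 + (762999 - 1*(-2487479)))*(z(552) + T) = (2791429 + (762999 - 1*(-2487479)))*((-8 + 552² + 23*552) - 109746) = (2791429 + (762999 + 2487479))*((-8 + 304704 + 12696) - 109746) = (2791429 + 3250478)*(317392 - 109746) = 6041907*207646 = 1254577820922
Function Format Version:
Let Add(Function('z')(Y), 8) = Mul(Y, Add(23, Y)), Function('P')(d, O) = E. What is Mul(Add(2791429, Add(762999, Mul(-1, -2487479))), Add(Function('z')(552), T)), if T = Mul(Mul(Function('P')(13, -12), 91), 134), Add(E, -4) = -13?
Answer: 1254577820922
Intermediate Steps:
E = -9 (E = Add(4, -13) = -9)
Function('P')(d, O) = -9
Function('z')(Y) = Add(-8, Mul(Y, Add(23, Y)))
T = -109746 (T = Mul(Mul(-9, 91), 134) = Mul(-819, 134) = -109746)
Mul(Add(2791429, Add(762999, Mul(-1, -2487479))), Add(Function('z')(552), T)) = Mul(Add(2791429, Add(762999, Mul(-1, -2487479))), Add(Add(-8, Pow(552, 2), Mul(23, 552)), -109746)) = Mul(Add(2791429, Add(762999, 2487479)), Add(Add(-8, 304704, 12696), -109746)) = Mul(Add(2791429, 3250478), Add(317392, -109746)) = Mul(6041907, 207646) = 1254577820922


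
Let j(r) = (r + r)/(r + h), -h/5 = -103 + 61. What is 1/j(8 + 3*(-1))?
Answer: 43/2 ≈ 21.500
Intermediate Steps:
h = 210 (h = -5*(-103 + 61) = -5*(-42) = 210)
j(r) = 2*r/(210 + r) (j(r) = (r + r)/(r + 210) = (2*r)/(210 + r) = 2*r/(210 + r))
1/j(8 + 3*(-1)) = 1/(2*(8 + 3*(-1))/(210 + (8 + 3*(-1)))) = 1/(2*(8 - 3)/(210 + (8 - 3))) = 1/(2*5/(210 + 5)) = 1/(2*5/215) = 1/(2*5*(1/215)) = 1/(2/43) = 43/2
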